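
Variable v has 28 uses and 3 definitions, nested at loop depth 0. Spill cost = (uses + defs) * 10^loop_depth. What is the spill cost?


uses + defs = 28 + 3 = 31
10^0 = 1
Spill cost = 31 * 1 = 31

31


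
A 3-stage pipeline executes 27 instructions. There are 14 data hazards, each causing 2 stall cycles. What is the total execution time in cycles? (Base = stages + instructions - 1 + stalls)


Base cycles = 3 + 27 - 1 = 29
Total stalls = 14 * 2 = 28
Total = 29 + 28 = 57

57


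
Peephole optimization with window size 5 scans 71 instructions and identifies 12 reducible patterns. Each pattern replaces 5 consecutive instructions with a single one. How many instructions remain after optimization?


Each match removes 4 instructions.
Total removed = 12 * 4 = 48
Remaining = 71 - 48 = 23

23


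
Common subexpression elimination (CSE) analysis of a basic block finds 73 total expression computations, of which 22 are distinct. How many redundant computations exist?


CSE count = total expressions - unique expressions
= 73 - 22 = 51

51


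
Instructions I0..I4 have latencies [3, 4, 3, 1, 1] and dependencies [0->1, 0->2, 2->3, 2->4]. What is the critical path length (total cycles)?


Compute longest path through dependency graph: dist(Ik) = max over predecessors of dist + latency(Ik).
dist(I0) = latency 3 = 3
dist(I1) = dist(I0) + 4 = 3 + 4 = 7
dist(I2) = dist(I0) + 3 = 3 + 3 = 6
dist(I3) = dist(I2) + 1 = 6 + 1 = 7
dist(I4) = dist(I2) + 1 = 6 + 1 = 7
Critical path = max dist = 7

7


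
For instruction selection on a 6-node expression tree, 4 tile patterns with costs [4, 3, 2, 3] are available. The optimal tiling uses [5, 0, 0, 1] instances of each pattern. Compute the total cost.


Total cost = sum(count_i * cost_i)
= 5*4 + 0*3 + 0*2 + 1*3
= 23

23


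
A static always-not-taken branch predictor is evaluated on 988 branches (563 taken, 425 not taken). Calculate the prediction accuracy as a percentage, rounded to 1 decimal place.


Predictor: always-not-taken
Correct predictions = 425
Accuracy = 425 / 988 * 100 = 43.0%

43.0


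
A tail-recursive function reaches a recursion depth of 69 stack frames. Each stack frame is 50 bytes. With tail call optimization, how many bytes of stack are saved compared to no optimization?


Without TCO: 69 * 50 = 3450 bytes
With TCO: reuse 1 frame = 50 bytes
Savings = 3450 - 50 = 3400

3400


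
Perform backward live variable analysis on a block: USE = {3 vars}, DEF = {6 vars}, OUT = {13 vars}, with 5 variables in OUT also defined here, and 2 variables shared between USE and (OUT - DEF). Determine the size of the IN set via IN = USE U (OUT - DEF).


OUT - DEF: 13 - 5 = 8
|IN| = |USE| + |OUT - DEF| - |USE ∩ (OUT - DEF)| = 3 + 8 - 2 = 9

9


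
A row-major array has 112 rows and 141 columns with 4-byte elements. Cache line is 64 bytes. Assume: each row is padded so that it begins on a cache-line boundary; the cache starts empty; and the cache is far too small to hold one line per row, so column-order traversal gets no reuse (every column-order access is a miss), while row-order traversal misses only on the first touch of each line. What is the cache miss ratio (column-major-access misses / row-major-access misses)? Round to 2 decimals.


Each row occupies 141 * 4 = 564 bytes and starts on a line boundary, so it spans ceil(564 / 64) = 9 cache lines.
Row-major traversal misses (one per line touched): 112 * ceil(141 * 4 / 64) = 1008
Column-major traversal misses (no reuse, every access misses): 112 * 141 = 15792
Ratio = 15792 / 1008 = 15.67

15.67


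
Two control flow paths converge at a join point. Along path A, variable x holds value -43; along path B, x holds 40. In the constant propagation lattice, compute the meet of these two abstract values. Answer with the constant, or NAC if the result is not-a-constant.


Meet operation: if both paths give the same constant, result is that constant; if they differ, result is NAC (not-a-constant).
Path A: -43, Path B: 40 -> differ
Result: not-a-constant -> NAC

NAC


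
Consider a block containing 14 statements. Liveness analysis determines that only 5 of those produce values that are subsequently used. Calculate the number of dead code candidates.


Dead code = total statements - live definitions
= 14 - 5 = 9

9


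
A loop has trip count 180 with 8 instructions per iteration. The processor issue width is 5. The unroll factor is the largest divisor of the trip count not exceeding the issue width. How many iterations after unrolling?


Largest divisor of 180 <= 5 is 5
New iterations = 180 / 5 = 36

36


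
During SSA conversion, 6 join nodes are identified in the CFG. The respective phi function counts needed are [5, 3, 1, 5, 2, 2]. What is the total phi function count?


Total phi functions = sum of phi functions at each join node
= 5 + 3 + 1 + 5 + 2 + 2 = 18

18


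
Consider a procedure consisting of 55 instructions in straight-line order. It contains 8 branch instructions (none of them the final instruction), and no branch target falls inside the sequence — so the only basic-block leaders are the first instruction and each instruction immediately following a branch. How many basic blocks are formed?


With no in-sequence branch targets, the leaders are the first instruction plus the instruction after each branch.
Number of basic blocks = branches + 1
= 8 + 1 = 9

9


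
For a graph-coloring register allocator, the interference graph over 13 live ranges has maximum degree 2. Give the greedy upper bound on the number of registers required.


Greedy coloring never needs more than (max_degree + 1) colors: when coloring a vertex, at most max_degree neighbors are already colored.
Upper bound = 2 + 1 = 3

3


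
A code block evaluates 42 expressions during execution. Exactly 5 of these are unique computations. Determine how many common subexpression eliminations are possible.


CSE count = total expressions - unique expressions
= 42 - 5 = 37

37


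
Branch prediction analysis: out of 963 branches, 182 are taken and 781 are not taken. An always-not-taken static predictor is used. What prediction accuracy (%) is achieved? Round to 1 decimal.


Predictor: always-not-taken
Correct predictions = 781
Accuracy = 781 / 963 * 100 = 81.1%

81.1


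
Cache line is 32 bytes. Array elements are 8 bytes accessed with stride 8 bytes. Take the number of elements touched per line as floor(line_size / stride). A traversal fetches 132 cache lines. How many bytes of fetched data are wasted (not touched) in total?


Elements per line = floor(32 / 8) = 4
Bytes used per line = 4 * 8 = 32
Wasted per line = 32 - 32 = 0
Total wasted = 0 * 132 = 0

0


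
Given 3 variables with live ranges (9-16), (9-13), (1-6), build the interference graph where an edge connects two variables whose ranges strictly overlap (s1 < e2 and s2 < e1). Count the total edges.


Check all pairs for overlapping intervals.
Two intervals (s1,e1) and (s2,e2) overlap if s1 < e2 and s2 < e1.
v0 (9-16) vs v1..v2: overlaps v1 -> 1
v1 (9-13) vs v2: overlaps none -> 0
Total overlapping pairs = 1 + 0 = 1

1


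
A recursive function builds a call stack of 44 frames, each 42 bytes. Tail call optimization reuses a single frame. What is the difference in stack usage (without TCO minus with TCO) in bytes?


Without TCO: 44 * 42 = 1848 bytes
With TCO: reuse 1 frame = 42 bytes
Savings = 1848 - 42 = 1806

1806


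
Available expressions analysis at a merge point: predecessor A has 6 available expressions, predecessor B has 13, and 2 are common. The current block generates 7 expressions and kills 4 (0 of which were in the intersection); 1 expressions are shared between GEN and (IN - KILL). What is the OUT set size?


IN = intersection of predecessors = 2
IN - KILL = 2 - 0 = 2
|OUT| = |GEN| + |IN - KILL| - |GEN ∩ (IN - KILL)| = 7 + 2 - 1 = 8

8


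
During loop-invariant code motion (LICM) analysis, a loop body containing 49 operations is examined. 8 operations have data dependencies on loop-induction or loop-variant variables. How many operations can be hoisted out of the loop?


Invariant candidates = total - loop-dependent
= 49 - 8 = 41

41


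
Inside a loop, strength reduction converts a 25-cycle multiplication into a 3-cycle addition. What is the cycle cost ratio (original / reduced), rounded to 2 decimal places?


Ratio = mult_cost / add_cost = 25 / 3 = 8.33

8.33


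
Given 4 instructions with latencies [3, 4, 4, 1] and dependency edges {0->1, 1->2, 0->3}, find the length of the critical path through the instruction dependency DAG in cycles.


Compute longest path through dependency graph: dist(Ik) = max over predecessors of dist + latency(Ik).
dist(I0) = latency 3 = 3
dist(I1) = dist(I0) + 4 = 3 + 4 = 7
dist(I2) = dist(I1) + 4 = 7 + 4 = 11
dist(I3) = dist(I0) + 1 = 3 + 1 = 4
Critical path = max dist = 11

11


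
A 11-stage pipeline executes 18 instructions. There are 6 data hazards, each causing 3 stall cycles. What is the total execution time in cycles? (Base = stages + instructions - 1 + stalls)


Base cycles = 11 + 18 - 1 = 28
Total stalls = 6 * 3 = 18
Total = 28 + 18 = 46

46


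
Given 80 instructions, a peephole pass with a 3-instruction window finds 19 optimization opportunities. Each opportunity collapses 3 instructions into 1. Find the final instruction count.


Each match removes 2 instructions.
Total removed = 19 * 2 = 38
Remaining = 80 - 38 = 42

42


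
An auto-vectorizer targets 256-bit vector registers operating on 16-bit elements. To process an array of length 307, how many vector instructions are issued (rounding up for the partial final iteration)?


Width = 256 / 16 = 16 elements per vector op
Iterations = ceil(307 / 16) = 20

20


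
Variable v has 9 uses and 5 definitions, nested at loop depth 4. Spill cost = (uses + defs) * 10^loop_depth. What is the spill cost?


uses + defs = 9 + 5 = 14
10^4 = 10000
Spill cost = 14 * 10000 = 140000

140000


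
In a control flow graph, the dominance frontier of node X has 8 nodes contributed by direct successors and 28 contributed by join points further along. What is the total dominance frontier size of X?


DF(X) = direct successor contributions + join point contributions
= 8 + 28 = 36

36


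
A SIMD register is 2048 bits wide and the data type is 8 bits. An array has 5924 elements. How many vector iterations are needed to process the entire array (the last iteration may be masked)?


Width = 2048 / 8 = 256 elements per vector op
Iterations = ceil(5924 / 256) = 24

24


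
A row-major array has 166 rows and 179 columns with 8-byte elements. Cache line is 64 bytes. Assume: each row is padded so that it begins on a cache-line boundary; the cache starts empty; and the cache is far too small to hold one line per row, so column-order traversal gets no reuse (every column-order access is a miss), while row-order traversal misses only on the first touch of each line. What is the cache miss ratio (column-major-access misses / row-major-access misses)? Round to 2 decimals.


Each row occupies 179 * 8 = 1432 bytes and starts on a line boundary, so it spans ceil(1432 / 64) = 23 cache lines.
Row-major traversal misses (one per line touched): 166 * ceil(179 * 8 / 64) = 3818
Column-major traversal misses (no reuse, every access misses): 166 * 179 = 29714
Ratio = 29714 / 3818 = 7.78

7.78


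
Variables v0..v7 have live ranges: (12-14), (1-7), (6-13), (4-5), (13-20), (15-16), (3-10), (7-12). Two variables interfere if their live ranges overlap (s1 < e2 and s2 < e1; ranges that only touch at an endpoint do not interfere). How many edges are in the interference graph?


Check all pairs for overlapping intervals.
Two intervals (s1,e1) and (s2,e2) overlap if s1 < e2 and s2 < e1.
v0 (12-14) vs v1..v7: overlaps v2, v4 -> 2
v1 (1-7) vs v2..v7: overlaps v2, v3, v6 -> 3
v2 (6-13) vs v3..v7: overlaps v6, v7 -> 2
v3 (4-5) vs v4..v7: overlaps v6 -> 1
v4 (13-20) vs v5..v7: overlaps v5 -> 1
v5 (15-16) vs v6..v7: overlaps none -> 0
v6 (3-10) vs v7: overlaps v7 -> 1
Total overlapping pairs = 2 + 3 + 2 + 1 + 1 + 0 + 1 = 10

10


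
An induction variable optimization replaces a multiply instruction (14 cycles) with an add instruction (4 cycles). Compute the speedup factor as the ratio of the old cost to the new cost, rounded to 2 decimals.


Ratio = mult_cost / add_cost = 14 / 4 = 3.5

3.5


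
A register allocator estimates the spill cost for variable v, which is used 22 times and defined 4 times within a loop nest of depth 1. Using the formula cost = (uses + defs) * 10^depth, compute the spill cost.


uses + defs = 22 + 4 = 26
10^1 = 10
Spill cost = 26 * 10 = 260

260


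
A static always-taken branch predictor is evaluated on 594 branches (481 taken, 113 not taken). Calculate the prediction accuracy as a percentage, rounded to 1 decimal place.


Predictor: always-taken
Correct predictions = 481
Accuracy = 481 / 594 * 100 = 81.0%

81.0


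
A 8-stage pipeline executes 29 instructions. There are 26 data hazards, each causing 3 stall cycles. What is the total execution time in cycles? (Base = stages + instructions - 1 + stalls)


Base cycles = 8 + 29 - 1 = 36
Total stalls = 26 * 3 = 78
Total = 36 + 78 = 114

114


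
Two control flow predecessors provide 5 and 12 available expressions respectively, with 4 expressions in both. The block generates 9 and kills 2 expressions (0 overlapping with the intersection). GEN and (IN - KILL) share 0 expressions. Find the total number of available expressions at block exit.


IN = intersection of predecessors = 4
IN - KILL = 4 - 0 = 4
|OUT| = |GEN| + |IN - KILL| - |GEN ∩ (IN - KILL)| = 9 + 4 - 0 = 13

13


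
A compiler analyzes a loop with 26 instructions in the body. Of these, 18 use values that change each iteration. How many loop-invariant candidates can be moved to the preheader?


Invariant candidates = total - loop-dependent
= 26 - 18 = 8

8


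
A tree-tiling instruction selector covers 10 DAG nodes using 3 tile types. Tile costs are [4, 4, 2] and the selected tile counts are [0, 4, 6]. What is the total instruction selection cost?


Total cost = sum(count_i * cost_i)
= 0*4 + 4*4 + 6*2
= 28

28


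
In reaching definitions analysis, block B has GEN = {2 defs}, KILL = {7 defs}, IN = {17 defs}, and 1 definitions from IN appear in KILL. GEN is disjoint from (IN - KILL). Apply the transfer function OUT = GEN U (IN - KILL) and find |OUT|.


IN - KILL: 17 - 1 = 16 surviving definitions
OUT = GEN + surviving = 2 + 16 = 18

18


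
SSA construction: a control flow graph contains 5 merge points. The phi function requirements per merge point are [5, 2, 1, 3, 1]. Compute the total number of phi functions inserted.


Total phi functions = sum of phi functions at each join node
= 5 + 2 + 1 + 3 + 1 = 12

12


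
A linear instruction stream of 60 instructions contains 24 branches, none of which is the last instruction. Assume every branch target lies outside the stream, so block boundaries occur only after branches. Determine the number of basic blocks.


With no in-sequence branch targets, the leaders are the first instruction plus the instruction after each branch.
Number of basic blocks = branches + 1
= 24 + 1 = 25

25


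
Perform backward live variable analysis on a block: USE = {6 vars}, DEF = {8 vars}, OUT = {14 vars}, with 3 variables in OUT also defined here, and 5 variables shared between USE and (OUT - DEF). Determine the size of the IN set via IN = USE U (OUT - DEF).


OUT - DEF: 14 - 3 = 11
|IN| = |USE| + |OUT - DEF| - |USE ∩ (OUT - DEF)| = 6 + 11 - 5 = 12

12


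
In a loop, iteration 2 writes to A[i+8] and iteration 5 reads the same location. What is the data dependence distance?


Distance = read iteration - write iteration
= 5 - 2 = 3

3


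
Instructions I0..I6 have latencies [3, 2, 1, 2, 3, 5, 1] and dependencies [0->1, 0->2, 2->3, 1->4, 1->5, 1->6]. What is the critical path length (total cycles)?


Compute longest path through dependency graph: dist(Ik) = max over predecessors of dist + latency(Ik).
dist(I0) = latency 3 = 3
dist(I1) = dist(I0) + 2 = 3 + 2 = 5
dist(I2) = dist(I0) + 1 = 3 + 1 = 4
dist(I3) = dist(I2) + 2 = 4 + 2 = 6
dist(I4) = dist(I1) + 3 = 5 + 3 = 8
dist(I5) = dist(I1) + 5 = 5 + 5 = 10
dist(I6) = dist(I1) + 1 = 5 + 1 = 6
Critical path = max dist = 10

10


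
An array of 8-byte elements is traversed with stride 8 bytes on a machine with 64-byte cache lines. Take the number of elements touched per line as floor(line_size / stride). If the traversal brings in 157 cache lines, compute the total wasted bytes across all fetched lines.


Elements per line = floor(64 / 8) = 8
Bytes used per line = 8 * 8 = 64
Wasted per line = 64 - 64 = 0
Total wasted = 0 * 157 = 0

0


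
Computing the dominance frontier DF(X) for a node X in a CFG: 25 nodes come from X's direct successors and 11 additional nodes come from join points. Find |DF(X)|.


DF(X) = direct successor contributions + join point contributions
= 25 + 11 = 36

36


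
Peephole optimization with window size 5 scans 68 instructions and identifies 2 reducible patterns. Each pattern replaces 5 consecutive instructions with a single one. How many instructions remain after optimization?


Each match removes 4 instructions.
Total removed = 2 * 4 = 8
Remaining = 68 - 8 = 60

60


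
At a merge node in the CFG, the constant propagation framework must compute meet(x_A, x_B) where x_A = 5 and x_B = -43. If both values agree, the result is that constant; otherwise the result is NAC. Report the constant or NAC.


Meet operation: if both paths give the same constant, result is that constant; if they differ, result is NAC (not-a-constant).
Path A: 5, Path B: -43 -> differ
Result: not-a-constant -> NAC

NAC


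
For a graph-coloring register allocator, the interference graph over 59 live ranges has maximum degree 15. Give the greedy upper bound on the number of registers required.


Greedy coloring never needs more than (max_degree + 1) colors: when coloring a vertex, at most max_degree neighbors are already colored.
Upper bound = 15 + 1 = 16

16


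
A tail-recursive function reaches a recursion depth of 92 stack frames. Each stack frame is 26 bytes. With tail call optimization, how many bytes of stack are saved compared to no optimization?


Without TCO: 92 * 26 = 2392 bytes
With TCO: reuse 1 frame = 26 bytes
Savings = 2392 - 26 = 2366

2366


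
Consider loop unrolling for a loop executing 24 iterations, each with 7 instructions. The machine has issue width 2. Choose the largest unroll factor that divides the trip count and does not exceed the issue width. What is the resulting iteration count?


Largest divisor of 24 <= 2 is 2
New iterations = 24 / 2 = 12

12


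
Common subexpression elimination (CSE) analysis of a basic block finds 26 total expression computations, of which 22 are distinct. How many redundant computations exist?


CSE count = total expressions - unique expressions
= 26 - 22 = 4

4


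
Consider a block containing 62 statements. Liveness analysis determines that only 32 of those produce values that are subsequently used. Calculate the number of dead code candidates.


Dead code = total statements - live definitions
= 62 - 32 = 30

30


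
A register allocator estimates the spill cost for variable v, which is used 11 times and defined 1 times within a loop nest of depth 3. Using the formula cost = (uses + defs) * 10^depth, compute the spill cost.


uses + defs = 11 + 1 = 12
10^3 = 1000
Spill cost = 12 * 1000 = 12000

12000


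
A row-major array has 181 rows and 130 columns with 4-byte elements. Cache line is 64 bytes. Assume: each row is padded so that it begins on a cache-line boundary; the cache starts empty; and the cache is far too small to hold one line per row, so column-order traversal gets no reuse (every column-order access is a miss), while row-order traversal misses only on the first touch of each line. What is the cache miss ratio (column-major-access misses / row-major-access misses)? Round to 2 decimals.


Each row occupies 130 * 4 = 520 bytes and starts on a line boundary, so it spans ceil(520 / 64) = 9 cache lines.
Row-major traversal misses (one per line touched): 181 * ceil(130 * 4 / 64) = 1629
Column-major traversal misses (no reuse, every access misses): 181 * 130 = 23530
Ratio = 23530 / 1629 = 14.44

14.44


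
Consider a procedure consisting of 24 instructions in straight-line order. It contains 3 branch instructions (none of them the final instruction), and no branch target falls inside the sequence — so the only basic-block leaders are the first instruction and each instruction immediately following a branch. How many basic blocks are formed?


With no in-sequence branch targets, the leaders are the first instruction plus the instruction after each branch.
Number of basic blocks = branches + 1
= 3 + 1 = 4

4


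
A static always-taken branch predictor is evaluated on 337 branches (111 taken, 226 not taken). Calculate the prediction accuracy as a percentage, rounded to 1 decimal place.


Predictor: always-taken
Correct predictions = 111
Accuracy = 111 / 337 * 100 = 32.9%

32.9


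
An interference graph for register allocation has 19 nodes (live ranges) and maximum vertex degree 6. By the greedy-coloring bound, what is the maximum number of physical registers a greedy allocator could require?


Greedy coloring never needs more than (max_degree + 1) colors: when coloring a vertex, at most max_degree neighbors are already colored.
Upper bound = 6 + 1 = 7

7


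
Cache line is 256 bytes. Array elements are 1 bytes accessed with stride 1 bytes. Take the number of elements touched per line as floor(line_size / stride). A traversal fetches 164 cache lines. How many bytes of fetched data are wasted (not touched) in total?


Elements per line = floor(256 / 1) = 256
Bytes used per line = 256 * 1 = 256
Wasted per line = 256 - 256 = 0
Total wasted = 0 * 164 = 0

0


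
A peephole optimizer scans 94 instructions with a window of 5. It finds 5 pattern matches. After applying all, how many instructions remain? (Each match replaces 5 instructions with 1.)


Each match removes 4 instructions.
Total removed = 5 * 4 = 20
Remaining = 94 - 20 = 74

74


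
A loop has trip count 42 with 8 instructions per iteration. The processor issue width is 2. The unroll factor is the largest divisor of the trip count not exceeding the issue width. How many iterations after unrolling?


Largest divisor of 42 <= 2 is 2
New iterations = 42 / 2 = 21

21


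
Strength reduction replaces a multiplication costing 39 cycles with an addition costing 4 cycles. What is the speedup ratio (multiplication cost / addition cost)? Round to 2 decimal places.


Ratio = mult_cost / add_cost = 39 / 4 = 9.75

9.75


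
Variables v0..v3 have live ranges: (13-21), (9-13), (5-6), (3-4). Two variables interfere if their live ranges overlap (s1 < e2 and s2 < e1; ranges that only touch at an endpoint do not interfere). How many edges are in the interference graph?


Check all pairs for overlapping intervals.
Two intervals (s1,e1) and (s2,e2) overlap if s1 < e2 and s2 < e1.
v0 (13-21) vs v1..v3: overlaps none -> 0
v1 (9-13) vs v2..v3: overlaps none -> 0
v2 (5-6) vs v3: overlaps none -> 0
Total overlapping pairs = 0 + 0 + 0 = 0

0


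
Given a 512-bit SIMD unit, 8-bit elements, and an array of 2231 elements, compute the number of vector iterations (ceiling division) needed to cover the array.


Width = 512 / 8 = 64 elements per vector op
Iterations = ceil(2231 / 64) = 35

35


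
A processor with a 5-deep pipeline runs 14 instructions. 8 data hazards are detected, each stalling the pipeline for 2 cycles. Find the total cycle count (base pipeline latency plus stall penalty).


Base cycles = 5 + 14 - 1 = 18
Total stalls = 8 * 2 = 16
Total = 18 + 16 = 34

34


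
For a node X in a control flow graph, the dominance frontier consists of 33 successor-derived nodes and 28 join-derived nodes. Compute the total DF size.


DF(X) = direct successor contributions + join point contributions
= 33 + 28 = 61

61


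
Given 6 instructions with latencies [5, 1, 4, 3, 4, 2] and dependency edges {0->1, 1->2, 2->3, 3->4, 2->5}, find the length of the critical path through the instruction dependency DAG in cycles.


Compute longest path through dependency graph: dist(Ik) = max over predecessors of dist + latency(Ik).
dist(I0) = latency 5 = 5
dist(I1) = dist(I0) + 1 = 5 + 1 = 6
dist(I2) = dist(I1) + 4 = 6 + 4 = 10
dist(I3) = dist(I2) + 3 = 10 + 3 = 13
dist(I4) = dist(I3) + 4 = 13 + 4 = 17
dist(I5) = dist(I2) + 2 = 10 + 2 = 12
Critical path = max dist = 17

17


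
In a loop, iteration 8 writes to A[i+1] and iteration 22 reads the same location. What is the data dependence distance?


Distance = read iteration - write iteration
= 22 - 8 = 14

14


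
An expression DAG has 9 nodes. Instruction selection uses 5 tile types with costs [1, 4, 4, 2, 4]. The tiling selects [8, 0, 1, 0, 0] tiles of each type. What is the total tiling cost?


Total cost = sum(count_i * cost_i)
= 8*1 + 0*4 + 1*4 + 0*2 + 0*4
= 12

12


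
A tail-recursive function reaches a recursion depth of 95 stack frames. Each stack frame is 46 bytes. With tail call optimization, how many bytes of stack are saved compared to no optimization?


Without TCO: 95 * 46 = 4370 bytes
With TCO: reuse 1 frame = 46 bytes
Savings = 4370 - 46 = 4324

4324


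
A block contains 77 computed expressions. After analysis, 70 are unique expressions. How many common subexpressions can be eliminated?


CSE count = total expressions - unique expressions
= 77 - 70 = 7

7


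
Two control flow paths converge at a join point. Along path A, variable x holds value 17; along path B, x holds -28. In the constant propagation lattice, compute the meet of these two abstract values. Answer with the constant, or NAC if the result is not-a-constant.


Meet operation: if both paths give the same constant, result is that constant; if they differ, result is NAC (not-a-constant).
Path A: 17, Path B: -28 -> differ
Result: not-a-constant -> NAC

NAC


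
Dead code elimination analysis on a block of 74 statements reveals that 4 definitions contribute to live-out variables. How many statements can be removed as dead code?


Dead code = total statements - live definitions
= 74 - 4 = 70

70


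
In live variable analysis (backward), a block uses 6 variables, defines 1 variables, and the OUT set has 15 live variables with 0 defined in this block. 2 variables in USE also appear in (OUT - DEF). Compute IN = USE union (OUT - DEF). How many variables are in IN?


OUT - DEF: 15 - 0 = 15
|IN| = |USE| + |OUT - DEF| - |USE ∩ (OUT - DEF)| = 6 + 15 - 2 = 19

19


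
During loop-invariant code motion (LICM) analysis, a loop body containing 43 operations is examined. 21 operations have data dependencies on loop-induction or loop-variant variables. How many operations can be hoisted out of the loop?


Invariant candidates = total - loop-dependent
= 43 - 21 = 22

22


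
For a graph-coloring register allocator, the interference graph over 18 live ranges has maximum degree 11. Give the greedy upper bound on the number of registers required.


Greedy coloring never needs more than (max_degree + 1) colors: when coloring a vertex, at most max_degree neighbors are already colored.
Upper bound = 11 + 1 = 12

12


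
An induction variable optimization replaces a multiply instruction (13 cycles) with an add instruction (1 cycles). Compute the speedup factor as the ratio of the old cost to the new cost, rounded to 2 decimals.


Ratio = mult_cost / add_cost = 13 / 1 = 13.0

13.0


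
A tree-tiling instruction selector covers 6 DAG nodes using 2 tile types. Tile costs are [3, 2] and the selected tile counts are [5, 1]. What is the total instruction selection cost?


Total cost = sum(count_i * cost_i)
= 5*3 + 1*2
= 17

17


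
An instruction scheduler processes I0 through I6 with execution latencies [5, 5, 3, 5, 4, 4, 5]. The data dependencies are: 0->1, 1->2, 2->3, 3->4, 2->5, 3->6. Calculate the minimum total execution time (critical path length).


Compute longest path through dependency graph: dist(Ik) = max over predecessors of dist + latency(Ik).
dist(I0) = latency 5 = 5
dist(I1) = dist(I0) + 5 = 5 + 5 = 10
dist(I2) = dist(I1) + 3 = 10 + 3 = 13
dist(I3) = dist(I2) + 5 = 13 + 5 = 18
dist(I4) = dist(I3) + 4 = 18 + 4 = 22
dist(I5) = dist(I2) + 4 = 13 + 4 = 17
dist(I6) = dist(I3) + 5 = 18 + 5 = 23
Critical path = max dist = 23

23


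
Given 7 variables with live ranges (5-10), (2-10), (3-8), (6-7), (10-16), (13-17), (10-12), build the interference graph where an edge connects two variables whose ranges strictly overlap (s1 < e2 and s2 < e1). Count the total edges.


Check all pairs for overlapping intervals.
Two intervals (s1,e1) and (s2,e2) overlap if s1 < e2 and s2 < e1.
v0 (5-10) vs v1..v6: overlaps v1, v2, v3 -> 3
v1 (2-10) vs v2..v6: overlaps v2, v3 -> 2
v2 (3-8) vs v3..v6: overlaps v3 -> 1
v3 (6-7) vs v4..v6: overlaps none -> 0
v4 (10-16) vs v5..v6: overlaps v5, v6 -> 2
v5 (13-17) vs v6: overlaps none -> 0
Total overlapping pairs = 3 + 2 + 1 + 0 + 2 + 0 = 8

8


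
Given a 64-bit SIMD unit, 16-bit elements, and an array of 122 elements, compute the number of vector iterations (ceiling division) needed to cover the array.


Width = 64 / 16 = 4 elements per vector op
Iterations = ceil(122 / 4) = 31

31


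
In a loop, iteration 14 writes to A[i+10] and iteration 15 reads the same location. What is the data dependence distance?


Distance = read iteration - write iteration
= 15 - 14 = 1

1


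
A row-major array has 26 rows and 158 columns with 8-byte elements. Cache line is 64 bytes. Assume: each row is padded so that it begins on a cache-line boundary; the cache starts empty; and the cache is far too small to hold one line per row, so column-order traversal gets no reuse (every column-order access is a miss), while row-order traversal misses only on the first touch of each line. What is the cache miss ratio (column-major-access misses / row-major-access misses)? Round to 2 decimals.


Each row occupies 158 * 8 = 1264 bytes and starts on a line boundary, so it spans ceil(1264 / 64) = 20 cache lines.
Row-major traversal misses (one per line touched): 26 * ceil(158 * 8 / 64) = 520
Column-major traversal misses (no reuse, every access misses): 26 * 158 = 4108
Ratio = 4108 / 520 = 7.9

7.9


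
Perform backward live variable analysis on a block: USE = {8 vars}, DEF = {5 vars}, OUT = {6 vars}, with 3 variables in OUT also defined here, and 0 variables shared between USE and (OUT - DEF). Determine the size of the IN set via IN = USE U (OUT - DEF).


OUT - DEF: 6 - 3 = 3
|IN| = |USE| + |OUT - DEF| - |USE ∩ (OUT - DEF)| = 8 + 3 - 0 = 11

11


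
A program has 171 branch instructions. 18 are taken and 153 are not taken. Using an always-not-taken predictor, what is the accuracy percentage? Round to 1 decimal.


Predictor: always-not-taken
Correct predictions = 153
Accuracy = 153 / 171 * 100 = 89.5%

89.5


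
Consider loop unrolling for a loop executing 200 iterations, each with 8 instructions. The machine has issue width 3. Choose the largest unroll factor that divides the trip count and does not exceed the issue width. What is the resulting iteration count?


Largest divisor of 200 <= 3 is 2
New iterations = 200 / 2 = 100

100


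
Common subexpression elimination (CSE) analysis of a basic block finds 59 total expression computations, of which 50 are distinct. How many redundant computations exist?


CSE count = total expressions - unique expressions
= 59 - 50 = 9

9


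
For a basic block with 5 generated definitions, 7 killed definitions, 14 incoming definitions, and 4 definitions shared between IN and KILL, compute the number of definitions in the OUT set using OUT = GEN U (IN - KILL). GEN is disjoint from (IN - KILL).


IN - KILL: 14 - 4 = 10 surviving definitions
OUT = GEN + surviving = 5 + 10 = 15

15


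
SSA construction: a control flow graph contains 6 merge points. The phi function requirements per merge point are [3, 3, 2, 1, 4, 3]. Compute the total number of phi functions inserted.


Total phi functions = sum of phi functions at each join node
= 3 + 3 + 2 + 1 + 4 + 3 = 16

16


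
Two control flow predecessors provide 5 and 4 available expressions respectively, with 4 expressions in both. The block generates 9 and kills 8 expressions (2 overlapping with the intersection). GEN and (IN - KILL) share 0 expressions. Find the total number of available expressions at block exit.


IN = intersection of predecessors = 4
IN - KILL = 4 - 2 = 2
|OUT| = |GEN| + |IN - KILL| - |GEN ∩ (IN - KILL)| = 9 + 2 - 0 = 11

11


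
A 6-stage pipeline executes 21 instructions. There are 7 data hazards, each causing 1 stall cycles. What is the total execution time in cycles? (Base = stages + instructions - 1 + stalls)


Base cycles = 6 + 21 - 1 = 26
Total stalls = 7 * 1 = 7
Total = 26 + 7 = 33

33


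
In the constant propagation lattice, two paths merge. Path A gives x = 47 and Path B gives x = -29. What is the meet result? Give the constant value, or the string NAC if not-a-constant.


Meet operation: if both paths give the same constant, result is that constant; if they differ, result is NAC (not-a-constant).
Path A: 47, Path B: -29 -> differ
Result: not-a-constant -> NAC

NAC


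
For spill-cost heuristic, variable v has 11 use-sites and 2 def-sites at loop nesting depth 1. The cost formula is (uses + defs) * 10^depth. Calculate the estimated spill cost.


uses + defs = 11 + 2 = 13
10^1 = 10
Spill cost = 13 * 10 = 130

130


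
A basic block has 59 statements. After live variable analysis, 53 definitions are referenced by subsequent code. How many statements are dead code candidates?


Dead code = total statements - live definitions
= 59 - 53 = 6

6


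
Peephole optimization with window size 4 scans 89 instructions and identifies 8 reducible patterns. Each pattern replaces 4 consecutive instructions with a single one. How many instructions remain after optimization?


Each match removes 3 instructions.
Total removed = 8 * 3 = 24
Remaining = 89 - 24 = 65

65


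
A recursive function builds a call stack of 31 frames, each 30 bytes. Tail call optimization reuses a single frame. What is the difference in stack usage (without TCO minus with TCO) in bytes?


Without TCO: 31 * 30 = 930 bytes
With TCO: reuse 1 frame = 30 bytes
Savings = 930 - 30 = 900

900


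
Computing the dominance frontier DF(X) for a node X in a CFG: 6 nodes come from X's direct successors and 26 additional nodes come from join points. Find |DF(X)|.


DF(X) = direct successor contributions + join point contributions
= 6 + 26 = 32

32


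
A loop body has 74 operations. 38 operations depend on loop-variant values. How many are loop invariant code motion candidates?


Invariant candidates = total - loop-dependent
= 74 - 38 = 36

36


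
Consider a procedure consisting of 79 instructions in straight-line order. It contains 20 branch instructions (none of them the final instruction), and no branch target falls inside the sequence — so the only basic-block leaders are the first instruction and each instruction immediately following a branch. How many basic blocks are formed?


With no in-sequence branch targets, the leaders are the first instruction plus the instruction after each branch.
Number of basic blocks = branches + 1
= 20 + 1 = 21

21


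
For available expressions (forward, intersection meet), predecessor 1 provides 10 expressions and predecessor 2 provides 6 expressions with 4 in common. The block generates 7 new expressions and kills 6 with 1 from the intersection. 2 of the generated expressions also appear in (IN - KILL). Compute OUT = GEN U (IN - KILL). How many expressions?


IN = intersection of predecessors = 4
IN - KILL = 4 - 1 = 3
|OUT| = |GEN| + |IN - KILL| - |GEN ∩ (IN - KILL)| = 7 + 3 - 2 = 8

8


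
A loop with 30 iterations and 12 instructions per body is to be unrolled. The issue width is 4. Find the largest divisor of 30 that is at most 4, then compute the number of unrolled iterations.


Largest divisor of 30 <= 4 is 3
New iterations = 30 / 3 = 10

10


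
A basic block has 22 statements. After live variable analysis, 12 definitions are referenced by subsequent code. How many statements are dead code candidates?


Dead code = total statements - live definitions
= 22 - 12 = 10

10


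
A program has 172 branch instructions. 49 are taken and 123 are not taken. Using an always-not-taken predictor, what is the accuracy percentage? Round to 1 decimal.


Predictor: always-not-taken
Correct predictions = 123
Accuracy = 123 / 172 * 100 = 71.5%

71.5


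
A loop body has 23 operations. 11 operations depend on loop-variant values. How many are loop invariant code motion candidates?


Invariant candidates = total - loop-dependent
= 23 - 11 = 12

12


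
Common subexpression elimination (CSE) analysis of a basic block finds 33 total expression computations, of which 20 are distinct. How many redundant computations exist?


CSE count = total expressions - unique expressions
= 33 - 20 = 13

13


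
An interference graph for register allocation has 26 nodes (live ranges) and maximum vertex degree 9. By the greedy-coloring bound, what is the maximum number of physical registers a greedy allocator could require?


Greedy coloring never needs more than (max_degree + 1) colors: when coloring a vertex, at most max_degree neighbors are already colored.
Upper bound = 9 + 1 = 10

10


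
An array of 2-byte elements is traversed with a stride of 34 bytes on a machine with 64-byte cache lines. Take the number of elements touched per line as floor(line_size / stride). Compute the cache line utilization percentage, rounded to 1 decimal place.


Elements per cache line = floor(64 / 34) = 1
Bytes used = 1 * 2 = 2
Utilization = 2 / 64 * 100 = 3.1%

3.1


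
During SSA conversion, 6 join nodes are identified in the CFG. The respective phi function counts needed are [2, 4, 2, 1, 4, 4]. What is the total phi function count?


Total phi functions = sum of phi functions at each join node
= 2 + 4 + 2 + 1 + 4 + 4 = 17

17


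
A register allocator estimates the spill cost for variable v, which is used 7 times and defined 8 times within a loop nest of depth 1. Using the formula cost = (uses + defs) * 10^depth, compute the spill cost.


uses + defs = 7 + 8 = 15
10^1 = 10
Spill cost = 15 * 10 = 150

150


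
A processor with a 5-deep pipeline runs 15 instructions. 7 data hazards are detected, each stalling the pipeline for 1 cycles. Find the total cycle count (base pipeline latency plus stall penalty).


Base cycles = 5 + 15 - 1 = 19
Total stalls = 7 * 1 = 7
Total = 19 + 7 = 26

26


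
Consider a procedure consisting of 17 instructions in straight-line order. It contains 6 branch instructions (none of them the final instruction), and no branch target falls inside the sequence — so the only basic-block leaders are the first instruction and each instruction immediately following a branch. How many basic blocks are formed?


With no in-sequence branch targets, the leaders are the first instruction plus the instruction after each branch.
Number of basic blocks = branches + 1
= 6 + 1 = 7

7


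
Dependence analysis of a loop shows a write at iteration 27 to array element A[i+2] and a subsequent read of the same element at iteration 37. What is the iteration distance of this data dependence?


Distance = read iteration - write iteration
= 37 - 27 = 10

10


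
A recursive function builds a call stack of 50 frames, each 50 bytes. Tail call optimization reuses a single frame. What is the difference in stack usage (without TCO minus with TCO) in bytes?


Without TCO: 50 * 50 = 2500 bytes
With TCO: reuse 1 frame = 50 bytes
Savings = 2500 - 50 = 2450

2450
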